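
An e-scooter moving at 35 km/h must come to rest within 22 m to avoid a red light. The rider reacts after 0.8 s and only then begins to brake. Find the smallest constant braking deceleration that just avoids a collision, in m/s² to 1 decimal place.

35 km/h ÷ 3.6 = 9.7222 m/s.
Distance covered during reaction = 9.7222 × 0.8 = 7.778 m.
Distance available for braking: 22 − 7.778 = 14.222 m.
v² = 2a·d ⇒ a = v²/(2d) = 9.7222² / (2 × 14.222) = 94.521 / 28.444 = 3.3231 m/s².

Required deceleration ≈ 3.3 m/s²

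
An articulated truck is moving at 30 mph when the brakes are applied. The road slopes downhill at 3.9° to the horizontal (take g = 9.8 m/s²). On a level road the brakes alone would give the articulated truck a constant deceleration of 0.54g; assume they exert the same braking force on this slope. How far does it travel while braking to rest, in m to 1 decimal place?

30 mph × 0.44704 = 13.4112 m/s.
a = 0.54 × 9.8 = 5.292 m/s².
Gravity along the downhill slope reduces the braking deceleration: a_eff = 5.292 − 9.8·sin 3.9° = 5.292 − 0.667 = 4.625 m/s².
Braking distance = v²/(2a) = 13.4112² / (2 × 4.625) = 179.860 / 9.250 = 19.444 m.

Braking distance ≈ 19.4 m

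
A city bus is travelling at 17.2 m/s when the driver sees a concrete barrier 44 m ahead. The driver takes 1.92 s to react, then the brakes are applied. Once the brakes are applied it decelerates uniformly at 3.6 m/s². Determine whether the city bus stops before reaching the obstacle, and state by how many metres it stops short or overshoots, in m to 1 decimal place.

Reaction distance = 17.2000 × 1.92 = 33.024 m.
Braking distance = v²/(2a) = 295.840 / 7.200 = 41.089 m.
Total stopping distance = 33.024 + 41.089 = 74.113 m, vs 44 m available — it cannot stop in time and overshoots by 74.113 − 44 = 30.113 m.

No — it overshoots by 30.1 m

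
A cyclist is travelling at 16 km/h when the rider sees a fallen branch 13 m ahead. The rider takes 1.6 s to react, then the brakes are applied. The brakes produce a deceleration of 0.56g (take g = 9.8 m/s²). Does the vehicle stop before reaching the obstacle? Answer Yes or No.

16 km/h ÷ 3.6 = 4.4444 m/s.
a = 0.56 × 9.8 = 5.488 m/s².
Reaction distance = 4.4444 × 1.6 = 7.111 m.
Braking distance = v²/(2a) = 19.753 / 10.976 = 1.800 m.
Total stopping distance = 7.111 + 1.800 = 8.911 m, vs 13 m available — it stops with 13 − 8.911 = 4.089 m to spare.

Yes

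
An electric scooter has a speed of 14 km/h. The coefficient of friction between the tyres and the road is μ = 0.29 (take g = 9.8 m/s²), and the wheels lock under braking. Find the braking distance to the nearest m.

Braking distance ≈ 3 m

14 km/h ÷ 3.6 = 3.8889 m/s.
a = μg = 0.29 × 9.8 = 2.842 m/s².
Braking distance = v²/(2a) = 3.8889² / (2 × 2.842) = 15.124 / 5.684 = 2.661 m.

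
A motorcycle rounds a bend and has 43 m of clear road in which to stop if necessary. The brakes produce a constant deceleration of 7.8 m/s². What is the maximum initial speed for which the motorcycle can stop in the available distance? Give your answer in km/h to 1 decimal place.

v²/(2a) = d ⇒ v = √(2 × 7.800 × 43) = √670.80 = 25.8998 m/s.
25.8998 m/s × 3.6 = 93.239 km/h.

Maximum speed ≈ 93.2 km/h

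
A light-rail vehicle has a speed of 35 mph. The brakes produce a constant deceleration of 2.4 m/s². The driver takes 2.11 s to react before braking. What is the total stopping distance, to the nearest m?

Total stopping distance ≈ 84 m

35 mph × 0.44704 = 15.6464 m/s.
Reaction distance = v·t_r = 15.6464 × 2.11 = 33.014 m.
Braking distance = v²/(2a) = 15.6464² / (2 × 2.400) = 244.810 / 4.800 = 51.002 m.
Total = 33.014 + 51.002 = 84.016 m.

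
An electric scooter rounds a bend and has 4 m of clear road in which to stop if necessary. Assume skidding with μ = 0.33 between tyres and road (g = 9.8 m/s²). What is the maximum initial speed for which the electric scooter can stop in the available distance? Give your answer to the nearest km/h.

Maximum speed ≈ 18 km/h

a = μg = 0.33 × 9.8 = 3.234 m/s².
v²/(2a) = d ⇒ v = √(2 × 3.234 × 4) = √25.87 = 5.0863 m/s.
5.0863 m/s × 3.6 = 18.311 km/h.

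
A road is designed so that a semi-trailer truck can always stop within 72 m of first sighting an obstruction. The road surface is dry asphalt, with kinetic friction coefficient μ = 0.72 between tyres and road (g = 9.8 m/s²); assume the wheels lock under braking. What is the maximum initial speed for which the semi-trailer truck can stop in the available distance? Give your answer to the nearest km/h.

Maximum speed ≈ 115 km/h

a = μg = 0.72 × 9.8 = 7.056 m/s².
v²/(2a) = d ⇒ v = √(2 × 7.056 × 72) = √1016.06 = 31.8757 m/s.
31.8757 m/s × 3.6 = 114.753 km/h.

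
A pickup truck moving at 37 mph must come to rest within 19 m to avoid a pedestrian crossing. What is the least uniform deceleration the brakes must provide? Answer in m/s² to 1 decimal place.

37 mph × 0.44704 = 16.5405 m/s.
v² = 2a·d ⇒ a = v²/(2d) = 16.5405² / (2 × 19.000) = 273.588 / 38.000 = 7.1997 m/s².

Required deceleration ≈ 7.2 m/s²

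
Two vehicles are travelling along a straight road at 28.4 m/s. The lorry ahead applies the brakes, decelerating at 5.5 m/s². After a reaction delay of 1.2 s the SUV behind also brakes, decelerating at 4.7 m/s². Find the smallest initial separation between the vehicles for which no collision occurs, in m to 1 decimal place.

Minimum gap ≈ 46.6 m

Leader travels v²/(2a_L) = 806.560 / 11.000 = 73.324 m before stopping.
Follower covers v·t_r = 28.4000 × 1.2 = 34.080 m while reacting, then v²/(2a_F) = 806.560 / 9.400 = 85.804 m while braking, for a total of 34.080 + 85.804 = 119.884 m.
Since a_F ≤ a_L and the follower starts braking later, the follower is never slower than the leader, so the closest approach is when both have stopped.
Minimum gap = 119.884 − 73.324 = 46.560 m.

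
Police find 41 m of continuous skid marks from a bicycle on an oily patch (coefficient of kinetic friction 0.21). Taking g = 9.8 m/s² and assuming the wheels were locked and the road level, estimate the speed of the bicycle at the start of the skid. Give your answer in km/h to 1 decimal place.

Deceleration a = μg = 0.21 × 9.8 = 2.058 m/s².
v = √(2a·d) = √(2 × 2.058 × 41) = √168.756 = 12.9906 m/s.
= 12.9906 × 3.6 = 46.766 km/h.

Initial speed ≈ 46.8 km/h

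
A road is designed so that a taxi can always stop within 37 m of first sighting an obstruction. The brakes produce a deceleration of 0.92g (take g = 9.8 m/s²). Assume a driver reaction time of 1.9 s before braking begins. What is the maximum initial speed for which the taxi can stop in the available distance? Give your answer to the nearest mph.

a = 0.92 × 9.8 = 9.016 m/s².
Stopping distance: v·t_r + v²/(2a) = 37 with t_r = 1.9 s and a = 9.016 m/s².
So v² + 34.261 v − 667.18 = 0.
Positive root: v = −a·t_r + √((a·t_r)² + 2a·d) = −17.130 + √(293.437 + 667.18) = 13.8638 m/s.
13.8638 m/s ÷ 0.44704 = 31.012 mph.

Maximum speed ≈ 31 mph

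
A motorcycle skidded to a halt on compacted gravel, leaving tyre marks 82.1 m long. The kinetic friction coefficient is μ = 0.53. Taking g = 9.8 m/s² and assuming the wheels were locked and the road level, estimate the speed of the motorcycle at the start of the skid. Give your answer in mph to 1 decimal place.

Deceleration a = μg = 0.53 × 9.8 = 5.194 m/s².
v = √(2a·d) = √(2 × 5.194 × 82.1) = √852.855 = 29.2037 m/s.
= 29.2037 ÷ 0.44704 = 65.327 mph.

Initial speed ≈ 65.3 mph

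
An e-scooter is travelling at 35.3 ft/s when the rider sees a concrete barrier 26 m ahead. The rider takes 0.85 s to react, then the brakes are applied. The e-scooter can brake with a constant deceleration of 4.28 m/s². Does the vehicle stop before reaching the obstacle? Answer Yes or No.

35.3 ft/s × 0.3048 = 10.7594 m/s.
Reaction distance = 10.7594 × 0.85 = 9.145 m.
Braking distance = v²/(2a) = 115.765 / 8.560 = 13.524 m.
Total stopping distance = 9.145 + 13.524 = 22.669 m, vs 26 m available — it stops with 26 − 22.669 = 3.331 m to spare.

Yes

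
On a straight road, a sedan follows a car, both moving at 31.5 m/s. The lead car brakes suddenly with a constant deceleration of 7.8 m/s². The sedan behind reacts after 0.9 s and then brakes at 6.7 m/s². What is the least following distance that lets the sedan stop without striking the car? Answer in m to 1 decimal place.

Minimum gap ≈ 38.8 m

Leader travels v²/(2a_L) = 992.250 / 15.600 = 63.606 m before stopping.
Follower covers v·t_r = 31.5000 × 0.9 = 28.350 m while reacting, then v²/(2a_F) = 992.250 / 13.400 = 74.049 m while braking, for a total of 28.350 + 74.049 = 102.399 m.
Since a_F ≤ a_L and the follower starts braking later, the follower is never slower than the leader, so the closest approach is when both have stopped.
Minimum gap = 102.399 − 63.606 = 38.793 m.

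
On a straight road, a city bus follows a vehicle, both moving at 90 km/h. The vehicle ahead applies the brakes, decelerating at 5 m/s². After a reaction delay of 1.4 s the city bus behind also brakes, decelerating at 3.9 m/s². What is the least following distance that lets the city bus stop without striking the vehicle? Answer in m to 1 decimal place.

Minimum gap ≈ 52.6 m

90 km/h ÷ 3.6 = 25.0000 m/s.
Leader travels v²/(2a_L) = 625.000 / 10.000 = 62.500 m before stopping.
Follower covers v·t_r = 25.0000 × 1.4 = 35.000 m while reacting, then v²/(2a_F) = 625.000 / 7.800 = 80.128 m while braking, for a total of 35.000 + 80.128 = 115.128 m.
Since a_F ≤ a_L and the follower starts braking later, the follower is never slower than the leader, so the closest approach is when both have stopped.
Minimum gap = 115.128 − 62.500 = 52.628 m.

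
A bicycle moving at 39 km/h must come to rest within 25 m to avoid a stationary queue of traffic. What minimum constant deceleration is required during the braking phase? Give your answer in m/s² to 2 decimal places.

Required deceleration ≈ 2.35 m/s²

39 km/h ÷ 3.6 = 10.8333 m/s.
v² = 2a·d ⇒ a = v²/(2d) = 10.8333² / (2 × 25.000) = 117.360 / 50.000 = 2.3472 m/s².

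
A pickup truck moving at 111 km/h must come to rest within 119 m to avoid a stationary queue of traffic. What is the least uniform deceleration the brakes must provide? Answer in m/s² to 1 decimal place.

Required deceleration ≈ 4.0 m/s²

111 km/h ÷ 3.6 = 30.8333 m/s.
v² = 2a·d ⇒ a = v²/(2d) = 30.8333² / (2 × 119.000) = 950.692 / 238.000 = 3.9945 m/s².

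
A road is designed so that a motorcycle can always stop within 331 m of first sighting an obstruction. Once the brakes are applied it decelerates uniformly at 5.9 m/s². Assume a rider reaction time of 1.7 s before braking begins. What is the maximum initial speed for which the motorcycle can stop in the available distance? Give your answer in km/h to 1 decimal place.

Stopping distance: v·t_r + v²/(2a) = 331 with t_r = 1.7 s and a = 5.900 m/s².
So v² + 20.060 v − 3905.80 = 0.
Positive root: v = −a·t_r + √((a·t_r)² + 2a·d) = −10.030 + √(100.601 + 3905.80) = 53.2661 m/s.
53.2661 m/s × 3.6 = 191.758 km/h.

Maximum speed ≈ 191.8 km/h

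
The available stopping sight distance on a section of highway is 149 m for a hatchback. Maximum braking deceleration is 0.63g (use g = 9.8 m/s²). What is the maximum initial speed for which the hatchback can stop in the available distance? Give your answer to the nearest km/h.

Maximum speed ≈ 154 km/h

a = 0.63 × 9.8 = 6.174 m/s².
v²/(2a) = d ⇒ v = √(2 × 6.174 × 149) = √1839.85 = 42.8935 m/s.
42.8935 m/s × 3.6 = 154.417 km/h.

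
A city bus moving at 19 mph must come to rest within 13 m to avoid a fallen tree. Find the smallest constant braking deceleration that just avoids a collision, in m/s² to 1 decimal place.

19 mph × 0.44704 = 8.4938 m/s.
v² = 2a·d ⇒ a = v²/(2d) = 8.4938² / (2 × 13.000) = 72.145 / 26.000 = 2.7748 m/s².

Required deceleration ≈ 2.8 m/s²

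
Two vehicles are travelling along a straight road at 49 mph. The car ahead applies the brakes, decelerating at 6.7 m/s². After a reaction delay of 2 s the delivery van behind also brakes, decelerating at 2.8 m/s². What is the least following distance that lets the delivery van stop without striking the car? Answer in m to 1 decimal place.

49 mph × 0.44704 = 21.9050 m/s.
Leader travels v²/(2a_L) = 479.829 / 13.400 = 35.808 m before stopping.
Follower covers v·t_r = 21.9050 × 2 = 43.810 m while reacting, then v²/(2a_F) = 479.829 / 5.600 = 85.684 m while braking, for a total of 43.810 + 85.684 = 129.494 m.
Since a_F ≤ a_L and the follower starts braking later, the follower is never slower than the leader, so the closest approach is when both have stopped.
Minimum gap = 129.494 − 35.808 = 93.686 m.

Minimum gap ≈ 93.7 m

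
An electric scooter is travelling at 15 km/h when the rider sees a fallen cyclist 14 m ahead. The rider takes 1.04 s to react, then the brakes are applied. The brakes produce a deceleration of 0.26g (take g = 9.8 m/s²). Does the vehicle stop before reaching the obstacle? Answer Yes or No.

Yes

15 km/h ÷ 3.6 = 4.1667 m/s.
a = 0.26 × 9.8 = 2.548 m/s².
Reaction distance = 4.1667 × 1.04 = 4.333 m.
Braking distance = v²/(2a) = 17.361 / 5.096 = 3.407 m.
Total stopping distance = 4.333 + 3.407 = 7.740 m, vs 14 m available — it stops with 14 − 7.740 = 6.260 m to spare.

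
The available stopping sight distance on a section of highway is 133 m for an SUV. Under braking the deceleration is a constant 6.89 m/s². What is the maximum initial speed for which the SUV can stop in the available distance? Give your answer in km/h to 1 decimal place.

v²/(2a) = d ⇒ v = √(2 × 6.890 × 133) = √1832.74 = 42.8105 m/s.
42.8105 m/s × 3.6 = 154.118 km/h.

Maximum speed ≈ 154.1 km/h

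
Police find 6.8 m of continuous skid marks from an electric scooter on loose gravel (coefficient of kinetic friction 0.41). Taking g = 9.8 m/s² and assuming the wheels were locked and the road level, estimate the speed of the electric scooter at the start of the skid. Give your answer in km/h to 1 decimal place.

Initial speed ≈ 26.6 km/h

Deceleration a = μg = 0.41 × 9.8 = 4.018 m/s².
v = √(2a·d) = √(2 × 4.018 × 6.8) = √54.645 = 7.3922 m/s.
= 7.3922 × 3.6 = 26.612 km/h.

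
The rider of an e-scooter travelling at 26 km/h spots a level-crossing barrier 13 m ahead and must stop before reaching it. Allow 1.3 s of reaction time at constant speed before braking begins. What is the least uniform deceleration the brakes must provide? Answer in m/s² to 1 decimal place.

26 km/h ÷ 3.6 = 7.2222 m/s.
Distance covered during reaction = 7.2222 × 1.3 = 9.389 m.
Distance available for braking: 13 − 9.389 = 3.611 m.
v² = 2a·d ⇒ a = v²/(2d) = 7.2222² / (2 × 3.611) = 52.160 / 7.222 = 7.2224 m/s².

Required deceleration ≈ 7.2 m/s²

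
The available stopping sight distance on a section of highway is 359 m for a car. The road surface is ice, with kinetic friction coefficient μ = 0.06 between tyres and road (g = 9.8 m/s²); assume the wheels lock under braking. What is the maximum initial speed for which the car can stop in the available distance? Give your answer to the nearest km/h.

a = μg = 0.06 × 9.8 = 0.588 m/s².
v²/(2a) = d ⇒ v = √(2 × 0.588 × 359) = √422.18 = 20.5470 m/s.
20.5470 m/s × 3.6 = 73.969 km/h.

Maximum speed ≈ 74 km/h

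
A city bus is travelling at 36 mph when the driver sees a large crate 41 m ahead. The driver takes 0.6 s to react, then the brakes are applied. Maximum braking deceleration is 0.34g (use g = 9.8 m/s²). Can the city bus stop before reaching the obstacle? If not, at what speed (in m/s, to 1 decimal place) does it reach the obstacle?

No — it strikes the obstacle at 7.1 m/s

36 mph × 0.44704 = 16.0934 m/s.
a = 0.34 × 9.8 = 3.332 m/s².
Reaction distance = 16.0934 × 0.6 = 9.656 m.
Braking distance needed to stop: v²/(2a) = 258.998 / 6.664 = 38.865 m, so total needed = 9.656 + 38.865 = 48.521 m > 41 m — it cannot stop.
Distance remaining when braking begins: 41 − 9.656 = 31.344 m.
v² = v₀² − 2a·d = 258.998 − 2 × 3.332 × 31.344 = 50.122 m²/s².
v = √50.122 = 7.080 m/s.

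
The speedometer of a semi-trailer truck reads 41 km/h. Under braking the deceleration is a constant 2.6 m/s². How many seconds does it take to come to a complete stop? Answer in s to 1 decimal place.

41 km/h ÷ 3.6 = 11.3889 m/s.
Braking time = v/a = 11.3889 / 2.600 = 4.380 s.

Braking time ≈ 4.4 s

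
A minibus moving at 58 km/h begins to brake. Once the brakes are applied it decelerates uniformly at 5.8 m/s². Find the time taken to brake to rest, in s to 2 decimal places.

Braking time ≈ 2.78 s

58 km/h ÷ 3.6 = 16.1111 m/s.
Braking time = v/a = 16.1111 / 5.800 = 2.778 s.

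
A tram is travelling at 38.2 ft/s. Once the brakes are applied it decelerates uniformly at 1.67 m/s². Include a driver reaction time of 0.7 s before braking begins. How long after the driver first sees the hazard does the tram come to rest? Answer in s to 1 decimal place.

38.2 ft/s × 0.3048 = 11.6434 m/s.
Braking time = v/a = 11.6434 / 1.670 = 6.972 s.
Total = 0.7 + 6.972 = 7.672 s.

Total time ≈ 7.7 s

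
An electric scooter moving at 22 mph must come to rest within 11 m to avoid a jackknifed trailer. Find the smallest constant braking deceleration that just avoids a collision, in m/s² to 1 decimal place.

22 mph × 0.44704 = 9.8349 m/s.
v² = 2a·d ⇒ a = v²/(2d) = 9.8349² / (2 × 11.000) = 96.725 / 22.000 = 4.3966 m/s².

Required deceleration ≈ 4.4 m/s²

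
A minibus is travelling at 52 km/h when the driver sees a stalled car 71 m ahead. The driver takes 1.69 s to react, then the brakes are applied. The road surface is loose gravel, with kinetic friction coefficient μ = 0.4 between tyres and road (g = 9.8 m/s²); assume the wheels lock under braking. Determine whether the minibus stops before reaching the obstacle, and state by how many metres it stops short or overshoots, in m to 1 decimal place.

52 km/h ÷ 3.6 = 14.4444 m/s.
a = μg = 0.4 × 9.8 = 3.920 m/s².
Reaction distance = 14.4444 × 1.69 = 24.411 m.
Braking distance = v²/(2a) = 208.641 / 7.840 = 26.612 m.
Total stopping distance = 24.411 + 26.612 = 51.023 m, vs 71 m available — it stops with 71 − 51.023 = 19.977 m to spare.

Yes — it stops 20.0 m short of the obstacle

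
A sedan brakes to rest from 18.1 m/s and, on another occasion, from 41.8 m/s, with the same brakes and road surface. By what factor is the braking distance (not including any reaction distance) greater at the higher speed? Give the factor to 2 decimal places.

Factor ≈ 5.33

Braking distance d = v²/(2a), so with a fixed, d ∝ v².
Factor = (41.8/18.1)² = 2.3094² = 5.3333.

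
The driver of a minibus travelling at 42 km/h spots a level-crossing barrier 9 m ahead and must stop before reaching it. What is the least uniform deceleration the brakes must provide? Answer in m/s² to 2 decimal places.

Required deceleration ≈ 7.56 m/s²

42 km/h ÷ 3.6 = 11.6667 m/s.
v² = 2a·d ⇒ a = v²/(2d) = 11.6667² / (2 × 9.000) = 136.112 / 18.000 = 7.5618 m/s².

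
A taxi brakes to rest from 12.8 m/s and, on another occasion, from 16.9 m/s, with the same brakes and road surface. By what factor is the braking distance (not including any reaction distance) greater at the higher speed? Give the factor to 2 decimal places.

Braking distance d = v²/(2a), so with a fixed, d ∝ v².
Factor = (16.9/12.8)² = 1.3203² = 1.7432.

Factor ≈ 1.74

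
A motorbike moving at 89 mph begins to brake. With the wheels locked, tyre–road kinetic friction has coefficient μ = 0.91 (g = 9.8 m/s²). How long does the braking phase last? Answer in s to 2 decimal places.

Braking time ≈ 4.46 s

89 mph × 0.44704 = 39.7866 m/s.
a = μg = 0.91 × 9.8 = 8.918 m/s².
Braking time = v/a = 39.7866 / 8.918 = 4.461 s.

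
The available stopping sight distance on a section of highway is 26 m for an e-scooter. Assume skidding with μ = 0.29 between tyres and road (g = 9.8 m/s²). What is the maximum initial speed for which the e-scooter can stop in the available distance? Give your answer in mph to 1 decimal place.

Maximum speed ≈ 27.2 mph

a = μg = 0.29 × 9.8 = 2.842 m/s².
v²/(2a) = d ⇒ v = √(2 × 2.842 × 26) = √147.78 = 12.1565 m/s.
12.1565 m/s ÷ 0.44704 = 27.193 mph.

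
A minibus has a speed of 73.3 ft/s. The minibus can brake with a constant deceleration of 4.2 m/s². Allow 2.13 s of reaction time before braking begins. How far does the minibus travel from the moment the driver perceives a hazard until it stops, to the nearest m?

Total stopping distance ≈ 107 m

73.3 ft/s × 0.3048 = 22.3418 m/s.
Reaction distance = v·t_r = 22.3418 × 2.13 = 47.588 m.
Braking distance = v²/(2a) = 22.3418² / (2 × 4.200) = 499.156 / 8.400 = 59.423 m.
Total = 47.588 + 59.423 = 107.011 m.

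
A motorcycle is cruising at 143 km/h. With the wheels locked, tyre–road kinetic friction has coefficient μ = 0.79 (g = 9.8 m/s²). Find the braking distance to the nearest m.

143 km/h ÷ 3.6 = 39.7222 m/s.
a = μg = 0.79 × 9.8 = 7.742 m/s².
Braking distance = v²/(2a) = 39.7222² / (2 × 7.742) = 1577.853 / 15.484 = 101.902 m.

Braking distance ≈ 102 m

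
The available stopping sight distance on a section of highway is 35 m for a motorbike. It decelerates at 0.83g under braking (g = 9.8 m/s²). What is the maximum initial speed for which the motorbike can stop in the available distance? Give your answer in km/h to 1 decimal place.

Maximum speed ≈ 85.9 km/h

a = 0.83 × 9.8 = 8.134 m/s².
v²/(2a) = d ⇒ v = √(2 × 8.134 × 35) = √569.38 = 23.8617 m/s.
23.8617 m/s × 3.6 = 85.902 km/h.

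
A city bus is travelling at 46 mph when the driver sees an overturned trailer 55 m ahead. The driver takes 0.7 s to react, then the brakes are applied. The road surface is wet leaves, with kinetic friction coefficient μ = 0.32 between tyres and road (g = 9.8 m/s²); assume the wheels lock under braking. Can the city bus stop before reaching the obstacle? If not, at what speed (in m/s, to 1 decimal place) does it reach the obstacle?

No — it strikes the obstacle at 13.0 m/s

46 mph × 0.44704 = 20.5638 m/s.
a = μg = 0.32 × 9.8 = 3.136 m/s².
Reaction distance = 20.5638 × 0.7 = 14.395 m.
Braking distance needed to stop: v²/(2a) = 422.870 / 6.272 = 67.422 m, so total needed = 14.395 + 67.422 = 81.817 m > 55 m — it cannot stop.
Distance remaining when braking begins: 55 − 14.395 = 40.605 m.
v² = v₀² − 2a·d = 422.870 − 2 × 3.136 × 40.605 = 168.195 m²/s².
v = √168.195 = 12.969 m/s.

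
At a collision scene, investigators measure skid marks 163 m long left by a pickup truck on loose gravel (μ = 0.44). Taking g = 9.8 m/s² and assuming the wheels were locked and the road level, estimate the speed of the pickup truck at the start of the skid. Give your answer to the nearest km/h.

Initial speed ≈ 135 km/h

Deceleration a = μg = 0.44 × 9.8 = 4.312 m/s².
v = √(2a·d) = √(2 × 4.312 × 163) = √1405.712 = 37.4928 m/s.
= 37.4928 × 3.6 = 134.974 km/h.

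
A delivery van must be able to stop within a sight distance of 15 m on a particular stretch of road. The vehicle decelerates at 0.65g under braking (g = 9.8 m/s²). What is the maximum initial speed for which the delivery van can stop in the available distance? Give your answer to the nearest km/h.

Maximum speed ≈ 50 km/h

a = 0.65 × 9.8 = 6.370 m/s².
v²/(2a) = d ⇒ v = √(2 × 6.370 × 15) = √191.10 = 13.8239 m/s.
13.8239 m/s × 3.6 = 49.766 km/h.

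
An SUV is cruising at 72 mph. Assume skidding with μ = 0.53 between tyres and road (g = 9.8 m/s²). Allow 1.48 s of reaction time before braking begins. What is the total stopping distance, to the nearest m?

Total stopping distance ≈ 147 m

72 mph × 0.44704 = 32.1869 m/s.
a = μg = 0.53 × 9.8 = 5.194 m/s².
Reaction distance = v·t_r = 32.1869 × 1.48 = 47.637 m.
Braking distance = v²/(2a) = 32.1869² / (2 × 5.194) = 1035.997 / 10.388 = 99.730 m.
Total = 47.637 + 99.730 = 147.367 m.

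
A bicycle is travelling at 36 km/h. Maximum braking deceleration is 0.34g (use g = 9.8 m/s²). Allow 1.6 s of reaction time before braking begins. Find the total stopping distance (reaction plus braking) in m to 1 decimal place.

Total stopping distance ≈ 31.0 m

36 km/h ÷ 3.6 = 10.0000 m/s.
a = 0.34 × 9.8 = 3.332 m/s².
Reaction distance = v·t_r = 10.0000 × 1.6 = 16.000 m.
Braking distance = v²/(2a) = 10.0000² / (2 × 3.332) = 100.000 / 6.664 = 15.006 m.
Total = 16.000 + 15.006 = 31.006 m.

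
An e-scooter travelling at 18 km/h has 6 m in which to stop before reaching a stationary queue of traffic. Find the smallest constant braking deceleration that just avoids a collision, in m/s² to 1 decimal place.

18 km/h ÷ 3.6 = 5.0000 m/s.
v² = 2a·d ⇒ a = v²/(2d) = 5.0000² / (2 × 6.000) = 25.000 / 12.000 = 2.0833 m/s².

Required deceleration ≈ 2.1 m/s²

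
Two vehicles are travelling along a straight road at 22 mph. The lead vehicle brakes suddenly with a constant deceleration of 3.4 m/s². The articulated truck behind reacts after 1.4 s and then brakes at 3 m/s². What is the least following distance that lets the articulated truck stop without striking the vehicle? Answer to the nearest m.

Minimum gap ≈ 16 m

22 mph × 0.44704 = 9.8349 m/s.
Leader travels v²/(2a_L) = 96.725 / 6.800 = 14.224 m before stopping.
Follower covers v·t_r = 9.8349 × 1.4 = 13.769 m while reacting, then v²/(2a_F) = 96.725 / 6.000 = 16.121 m while braking, for a total of 13.769 + 16.121 = 29.890 m.
Since a_F ≤ a_L and the follower starts braking later, the follower is never slower than the leader, so the closest approach is when both have stopped.
Minimum gap = 29.890 − 14.224 = 15.666 m.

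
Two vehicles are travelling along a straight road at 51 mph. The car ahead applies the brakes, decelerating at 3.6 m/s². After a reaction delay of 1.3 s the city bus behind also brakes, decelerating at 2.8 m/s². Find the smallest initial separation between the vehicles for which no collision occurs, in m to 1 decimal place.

Minimum gap ≈ 50.3 m

51 mph × 0.44704 = 22.7990 m/s.
Leader travels v²/(2a_L) = 519.794 / 7.200 = 72.194 m before stopping.
Follower covers v·t_r = 22.7990 × 1.3 = 29.639 m while reacting, then v²/(2a_F) = 519.794 / 5.600 = 92.820 m while braking, for a total of 29.639 + 92.820 = 122.459 m.
Since a_F ≤ a_L and the follower starts braking later, the follower is never slower than the leader, so the closest approach is when both have stopped.
Minimum gap = 122.459 − 72.194 = 50.265 m.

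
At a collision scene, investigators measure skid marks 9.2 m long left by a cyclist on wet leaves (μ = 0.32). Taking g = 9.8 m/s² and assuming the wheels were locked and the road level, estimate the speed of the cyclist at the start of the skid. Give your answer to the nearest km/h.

Deceleration a = μg = 0.32 × 9.8 = 3.136 m/s².
v = √(2a·d) = √(2 × 3.136 × 9.2) = √57.702 = 7.5962 m/s.
= 7.5962 × 3.6 = 27.346 km/h.

Initial speed ≈ 27 km/h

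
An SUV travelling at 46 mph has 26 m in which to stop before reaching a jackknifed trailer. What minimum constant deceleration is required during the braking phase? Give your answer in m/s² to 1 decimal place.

Required deceleration ≈ 8.1 m/s²

46 mph × 0.44704 = 20.5638 m/s.
v² = 2a·d ⇒ a = v²/(2d) = 20.5638² / (2 × 26.000) = 422.870 / 52.000 = 8.1321 m/s².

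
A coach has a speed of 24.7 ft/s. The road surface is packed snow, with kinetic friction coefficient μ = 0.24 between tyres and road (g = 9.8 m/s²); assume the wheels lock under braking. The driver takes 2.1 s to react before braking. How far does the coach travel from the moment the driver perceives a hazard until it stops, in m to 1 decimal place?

24.7 ft/s × 0.3048 = 7.5286 m/s.
a = μg = 0.24 × 9.8 = 2.352 m/s².
Reaction distance = v·t_r = 7.5286 × 2.1 = 15.810 m.
Braking distance = v²/(2a) = 7.5286² / (2 × 2.352) = 56.680 / 4.704 = 12.049 m.
Total = 15.810 + 12.049 = 27.859 m.

Total stopping distance ≈ 27.9 m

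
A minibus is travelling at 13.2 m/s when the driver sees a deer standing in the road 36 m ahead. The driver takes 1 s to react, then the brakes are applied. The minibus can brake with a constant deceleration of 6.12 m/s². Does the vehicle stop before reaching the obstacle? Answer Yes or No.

Yes

Reaction distance = 13.2000 × 1 = 13.200 m.
Braking distance = v²/(2a) = 174.240 / 12.240 = 14.235 m.
Total stopping distance = 13.200 + 14.235 = 27.435 m, vs 36 m available — it stops with 36 − 27.435 = 8.565 m to spare.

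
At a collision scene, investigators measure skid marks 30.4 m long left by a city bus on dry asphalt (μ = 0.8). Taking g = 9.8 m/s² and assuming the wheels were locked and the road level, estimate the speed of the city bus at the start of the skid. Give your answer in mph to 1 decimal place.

Initial speed ≈ 48.8 mph

Deceleration a = μg = 0.8 × 9.8 = 7.840 m/s².
v = √(2a·d) = √(2 × 7.840 × 30.4) = √476.672 = 21.8328 m/s.
= 21.8328 ÷ 0.44704 = 48.839 mph.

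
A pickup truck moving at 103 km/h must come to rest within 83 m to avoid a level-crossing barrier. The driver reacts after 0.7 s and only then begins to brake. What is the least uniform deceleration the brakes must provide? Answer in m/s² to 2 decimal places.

103 km/h ÷ 3.6 = 28.6111 m/s.
Distance covered during reaction = 28.6111 × 0.7 = 20.028 m.
Distance available for braking: 83 − 20.028 = 62.972 m.
v² = 2a·d ⇒ a = v²/(2d) = 28.6111² / (2 × 62.972) = 818.595 / 125.944 = 6.4997 m/s².

Required deceleration ≈ 6.50 m/s²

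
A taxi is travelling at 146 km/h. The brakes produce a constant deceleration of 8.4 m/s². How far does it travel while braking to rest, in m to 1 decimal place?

146 km/h ÷ 3.6 = 40.5556 m/s.
Braking distance = v²/(2a) = 40.5556² / (2 × 8.400) = 1644.757 / 16.800 = 97.902 m.

Braking distance ≈ 97.9 m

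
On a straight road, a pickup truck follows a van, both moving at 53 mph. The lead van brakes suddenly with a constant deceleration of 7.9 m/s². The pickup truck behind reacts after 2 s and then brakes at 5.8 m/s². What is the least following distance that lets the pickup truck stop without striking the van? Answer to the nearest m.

53 mph × 0.44704 = 23.6931 m/s.
Leader travels v²/(2a_L) = 561.363 / 15.800 = 35.529 m before stopping.
Follower covers v·t_r = 23.6931 × 2 = 47.386 m while reacting, then v²/(2a_F) = 561.363 / 11.600 = 48.393 m while braking, for a total of 47.386 + 48.393 = 95.779 m.
Since a_F ≤ a_L and the follower starts braking later, the follower is never slower than the leader, so the closest approach is when both have stopped.
Minimum gap = 95.779 − 35.529 = 60.250 m.

Minimum gap ≈ 60 m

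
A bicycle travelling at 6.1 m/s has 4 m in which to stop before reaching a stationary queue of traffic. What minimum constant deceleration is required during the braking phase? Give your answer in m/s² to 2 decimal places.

v² = 2a·d ⇒ a = v²/(2d) = 6.1000² / (2 × 4.000) = 37.210 / 8.000 = 4.6513 m/s².

Required deceleration ≈ 4.65 m/s²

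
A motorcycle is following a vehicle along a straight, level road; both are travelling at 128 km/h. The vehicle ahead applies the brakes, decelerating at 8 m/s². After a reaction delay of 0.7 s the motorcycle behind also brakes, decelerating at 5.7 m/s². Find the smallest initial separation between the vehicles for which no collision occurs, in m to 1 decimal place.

Minimum gap ≈ 56.8 m

128 km/h ÷ 3.6 = 35.5556 m/s.
Leader travels v²/(2a_L) = 1264.201 / 16.000 = 79.013 m before stopping.
Follower covers v·t_r = 35.5556 × 0.7 = 24.889 m while reacting, then v²/(2a_F) = 1264.201 / 11.400 = 110.895 m while braking, for a total of 24.889 + 110.895 = 135.784 m.
Since a_F ≤ a_L and the follower starts braking later, the follower is never slower than the leader, so the closest approach is when both have stopped.
Minimum gap = 135.784 − 79.013 = 56.771 m.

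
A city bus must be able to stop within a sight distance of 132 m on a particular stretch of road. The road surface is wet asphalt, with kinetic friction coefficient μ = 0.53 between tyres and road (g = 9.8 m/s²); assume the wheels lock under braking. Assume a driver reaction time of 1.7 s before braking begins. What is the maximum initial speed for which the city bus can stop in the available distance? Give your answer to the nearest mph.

Maximum speed ≈ 65 mph

a = μg = 0.53 × 9.8 = 5.194 m/s².
Stopping distance: v·t_r + v²/(2a) = 132 with t_r = 1.7 s and a = 5.194 m/s².
So v² + 17.660 v − 1371.22 = 0.
Positive root: v = −a·t_r + √((a·t_r)² + 2a·d) = −8.830 + √(77.969 + 1371.22) = 29.2382 m/s.
29.2382 m/s ÷ 0.44704 = 65.404 mph.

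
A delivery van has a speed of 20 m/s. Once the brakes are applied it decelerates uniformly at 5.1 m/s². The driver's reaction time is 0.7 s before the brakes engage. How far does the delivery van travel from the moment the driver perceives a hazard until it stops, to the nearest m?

Reaction distance = v·t_r = 20.0000 × 0.7 = 14.000 m.
Braking distance = v²/(2a) = 20.0000² / (2 × 5.100) = 400.000 / 10.200 = 39.216 m.
Total = 14.000 + 39.216 = 53.216 m.

Total stopping distance ≈ 53 m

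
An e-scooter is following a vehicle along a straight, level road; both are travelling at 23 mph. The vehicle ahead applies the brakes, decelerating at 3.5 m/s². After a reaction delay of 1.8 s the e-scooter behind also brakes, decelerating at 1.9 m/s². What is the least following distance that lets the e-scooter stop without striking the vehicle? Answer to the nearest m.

23 mph × 0.44704 = 10.2819 m/s.
Leader travels v²/(2a_L) = 105.717 / 7.000 = 15.102 m before stopping.
Follower covers v·t_r = 10.2819 × 1.8 = 18.507 m while reacting, then v²/(2a_F) = 105.717 / 3.800 = 27.820 m while braking, for a total of 18.507 + 27.820 = 46.327 m.
Since a_F ≤ a_L and the follower starts braking later, the follower is never slower than the leader, so the closest approach is when both have stopped.
Minimum gap = 46.327 − 15.102 = 31.225 m.

Minimum gap ≈ 31 m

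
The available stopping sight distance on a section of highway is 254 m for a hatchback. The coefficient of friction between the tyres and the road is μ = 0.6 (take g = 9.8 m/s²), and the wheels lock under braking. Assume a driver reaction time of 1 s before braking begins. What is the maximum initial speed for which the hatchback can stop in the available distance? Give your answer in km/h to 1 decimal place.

Maximum speed ≈ 176.7 km/h

a = μg = 0.6 × 9.8 = 5.880 m/s².
Stopping distance: v·t_r + v²/(2a) = 254 with t_r = 1 s and a = 5.880 m/s².
So v² + 11.760 v − 2987.04 = 0.
Positive root: v = −a·t_r + √((a·t_r)² + 2a·d) = −5.880 + √(34.574 + 2987.04) = 49.0892 m/s.
49.0892 m/s × 3.6 = 176.721 km/h.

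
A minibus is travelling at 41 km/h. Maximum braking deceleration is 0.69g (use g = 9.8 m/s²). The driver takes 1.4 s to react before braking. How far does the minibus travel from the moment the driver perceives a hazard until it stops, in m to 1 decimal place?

Total stopping distance ≈ 25.5 m

41 km/h ÷ 3.6 = 11.3889 m/s.
a = 0.69 × 9.8 = 6.762 m/s².
Reaction distance = v·t_r = 11.3889 × 1.4 = 15.944 m.
Braking distance = v²/(2a) = 11.3889² / (2 × 6.762) = 129.707 / 13.524 = 9.591 m.
Total = 15.944 + 9.591 = 25.535 m.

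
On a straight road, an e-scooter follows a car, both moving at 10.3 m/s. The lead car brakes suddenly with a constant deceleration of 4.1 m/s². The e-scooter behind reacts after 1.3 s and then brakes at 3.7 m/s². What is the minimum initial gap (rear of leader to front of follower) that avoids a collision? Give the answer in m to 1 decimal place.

Minimum gap ≈ 14.8 m

Leader travels v²/(2a_L) = 106.090 / 8.200 = 12.938 m before stopping.
Follower covers v·t_r = 10.3000 × 1.3 = 13.390 m while reacting, then v²/(2a_F) = 106.090 / 7.400 = 14.336 m while braking, for a total of 13.390 + 14.336 = 27.726 m.
Since a_F ≤ a_L and the follower starts braking later, the follower is never slower than the leader, so the closest approach is when both have stopped.
Minimum gap = 27.726 − 12.938 = 14.788 m.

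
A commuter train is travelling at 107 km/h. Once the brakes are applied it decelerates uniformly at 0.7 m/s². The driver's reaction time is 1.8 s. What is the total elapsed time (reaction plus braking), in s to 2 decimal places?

107 km/h ÷ 3.6 = 29.7222 m/s.
Braking time = v/a = 29.7222 / 0.700 = 42.460 s.
Total = 1.8 + 42.460 = 44.260 s.

Total time ≈ 44.26 s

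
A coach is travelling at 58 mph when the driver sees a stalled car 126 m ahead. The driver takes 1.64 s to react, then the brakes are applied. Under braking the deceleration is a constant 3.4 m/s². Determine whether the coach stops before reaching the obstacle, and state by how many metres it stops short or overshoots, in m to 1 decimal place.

58 mph × 0.44704 = 25.9283 m/s.
Reaction distance = 25.9283 × 1.64 = 42.522 m.
Braking distance = v²/(2a) = 672.277 / 6.800 = 98.864 m.
Total stopping distance = 42.522 + 98.864 = 141.386 m, vs 126 m available — it cannot stop in time and overshoots by 141.386 − 126 = 15.386 m.

No — it overshoots by 15.4 m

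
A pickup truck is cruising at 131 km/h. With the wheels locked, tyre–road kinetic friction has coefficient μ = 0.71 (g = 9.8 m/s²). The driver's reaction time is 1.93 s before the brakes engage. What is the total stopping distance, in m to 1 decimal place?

131 km/h ÷ 3.6 = 36.3889 m/s.
a = μg = 0.71 × 9.8 = 6.958 m/s².
Reaction distance = v·t_r = 36.3889 × 1.93 = 70.231 m.
Braking distance = v²/(2a) = 36.3889² / (2 × 6.958) = 1324.152 / 13.916 = 95.153 m.
Total = 70.231 + 95.153 = 165.384 m.

Total stopping distance ≈ 165.4 m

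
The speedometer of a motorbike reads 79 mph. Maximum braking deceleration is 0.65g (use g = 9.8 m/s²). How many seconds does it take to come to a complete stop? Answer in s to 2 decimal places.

79 mph × 0.44704 = 35.3162 m/s.
a = 0.65 × 9.8 = 6.370 m/s².
Braking time = v/a = 35.3162 / 6.370 = 5.544 s.

Braking time ≈ 5.54 s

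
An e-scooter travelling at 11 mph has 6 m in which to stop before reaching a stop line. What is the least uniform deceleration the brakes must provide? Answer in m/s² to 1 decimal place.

11 mph × 0.44704 = 4.9174 m/s.
v² = 2a·d ⇒ a = v²/(2d) = 4.9174² / (2 × 6.000) = 24.181 / 12.000 = 2.0151 m/s².

Required deceleration ≈ 2.0 m/s²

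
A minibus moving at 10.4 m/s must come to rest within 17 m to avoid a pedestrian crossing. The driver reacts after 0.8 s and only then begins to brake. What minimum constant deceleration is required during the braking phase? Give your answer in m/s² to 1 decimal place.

Distance covered during reaction = 10.4000 × 0.8 = 8.320 m.
Distance available for braking: 17 − 8.320 = 8.680 m.
v² = 2a·d ⇒ a = v²/(2d) = 10.4000² / (2 × 8.680) = 108.160 / 17.360 = 6.2304 m/s².

Required deceleration ≈ 6.2 m/s²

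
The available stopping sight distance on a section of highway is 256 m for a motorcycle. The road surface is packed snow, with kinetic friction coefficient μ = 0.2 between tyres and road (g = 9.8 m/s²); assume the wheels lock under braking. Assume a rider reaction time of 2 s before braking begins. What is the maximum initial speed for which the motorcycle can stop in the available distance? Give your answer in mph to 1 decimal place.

Maximum speed ≈ 62.6 mph

a = μg = 0.2 × 9.8 = 1.960 m/s².
Stopping distance: v·t_r + v²/(2a) = 256 with t_r = 2 s and a = 1.960 m/s².
So v² + 7.840 v − 1003.52 = 0.
Positive root: v = −a·t_r + √((a·t_r)² + 2a·d) = −3.920 + √(15.366 + 1003.52) = 28.0000 m/s.
28.0000 m/s ÷ 0.44704 = 62.634 mph.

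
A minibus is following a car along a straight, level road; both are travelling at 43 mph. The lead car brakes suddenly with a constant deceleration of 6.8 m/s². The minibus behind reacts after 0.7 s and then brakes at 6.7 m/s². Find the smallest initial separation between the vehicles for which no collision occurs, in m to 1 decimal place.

Minimum gap ≈ 13.9 m

43 mph × 0.44704 = 19.2227 m/s.
Leader travels v²/(2a_L) = 369.512 / 13.600 = 27.170 m before stopping.
Follower covers v·t_r = 19.2227 × 0.7 = 13.456 m while reacting, then v²/(2a_F) = 369.512 / 13.400 = 27.576 m while braking, for a total of 13.456 + 27.576 = 41.032 m.
Since a_F ≤ a_L and the follower starts braking later, the follower is never slower than the leader, so the closest approach is when both have stopped.
Minimum gap = 41.032 − 27.170 = 13.862 m.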